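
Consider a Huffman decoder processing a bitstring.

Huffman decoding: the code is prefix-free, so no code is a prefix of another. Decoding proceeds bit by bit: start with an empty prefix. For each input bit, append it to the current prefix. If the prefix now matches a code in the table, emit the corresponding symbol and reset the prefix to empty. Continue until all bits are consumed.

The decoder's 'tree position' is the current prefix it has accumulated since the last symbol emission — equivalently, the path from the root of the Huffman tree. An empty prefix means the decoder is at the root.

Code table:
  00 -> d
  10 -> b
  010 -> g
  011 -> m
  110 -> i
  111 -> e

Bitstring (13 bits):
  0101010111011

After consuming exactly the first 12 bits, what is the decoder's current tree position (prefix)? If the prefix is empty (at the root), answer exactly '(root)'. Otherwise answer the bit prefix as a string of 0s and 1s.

Answer: 01

Derivation:
Bit 0: prefix='0' (no match yet)
Bit 1: prefix='01' (no match yet)
Bit 2: prefix='010' -> emit 'g', reset
Bit 3: prefix='1' (no match yet)
Bit 4: prefix='10' -> emit 'b', reset
Bit 5: prefix='1' (no match yet)
Bit 6: prefix='10' -> emit 'b', reset
Bit 7: prefix='1' (no match yet)
Bit 8: prefix='11' (no match yet)
Bit 9: prefix='111' -> emit 'e', reset
Bit 10: prefix='0' (no match yet)
Bit 11: prefix='01' (no match yet)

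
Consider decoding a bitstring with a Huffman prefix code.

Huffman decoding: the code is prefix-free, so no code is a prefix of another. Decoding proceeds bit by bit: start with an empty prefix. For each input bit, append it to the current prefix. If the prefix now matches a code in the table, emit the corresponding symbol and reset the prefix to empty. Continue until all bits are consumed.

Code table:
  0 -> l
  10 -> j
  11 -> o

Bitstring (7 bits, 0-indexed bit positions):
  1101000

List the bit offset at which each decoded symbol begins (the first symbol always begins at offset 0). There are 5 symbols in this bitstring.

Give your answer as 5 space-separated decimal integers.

Answer: 0 2 3 5 6

Derivation:
Bit 0: prefix='1' (no match yet)
Bit 1: prefix='11' -> emit 'o', reset
Bit 2: prefix='0' -> emit 'l', reset
Bit 3: prefix='1' (no match yet)
Bit 4: prefix='10' -> emit 'j', reset
Bit 5: prefix='0' -> emit 'l', reset
Bit 6: prefix='0' -> emit 'l', reset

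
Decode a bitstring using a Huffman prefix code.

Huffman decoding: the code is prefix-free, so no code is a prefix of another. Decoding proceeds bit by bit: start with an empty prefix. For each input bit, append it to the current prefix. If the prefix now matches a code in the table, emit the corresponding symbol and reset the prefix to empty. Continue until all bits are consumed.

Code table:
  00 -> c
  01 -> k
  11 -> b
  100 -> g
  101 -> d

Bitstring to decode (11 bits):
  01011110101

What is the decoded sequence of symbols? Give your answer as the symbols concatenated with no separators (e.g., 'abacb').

Bit 0: prefix='0' (no match yet)
Bit 1: prefix='01' -> emit 'k', reset
Bit 2: prefix='0' (no match yet)
Bit 3: prefix='01' -> emit 'k', reset
Bit 4: prefix='1' (no match yet)
Bit 5: prefix='11' -> emit 'b', reset
Bit 6: prefix='1' (no match yet)
Bit 7: prefix='10' (no match yet)
Bit 8: prefix='101' -> emit 'd', reset
Bit 9: prefix='0' (no match yet)
Bit 10: prefix='01' -> emit 'k', reset

Answer: kkbdk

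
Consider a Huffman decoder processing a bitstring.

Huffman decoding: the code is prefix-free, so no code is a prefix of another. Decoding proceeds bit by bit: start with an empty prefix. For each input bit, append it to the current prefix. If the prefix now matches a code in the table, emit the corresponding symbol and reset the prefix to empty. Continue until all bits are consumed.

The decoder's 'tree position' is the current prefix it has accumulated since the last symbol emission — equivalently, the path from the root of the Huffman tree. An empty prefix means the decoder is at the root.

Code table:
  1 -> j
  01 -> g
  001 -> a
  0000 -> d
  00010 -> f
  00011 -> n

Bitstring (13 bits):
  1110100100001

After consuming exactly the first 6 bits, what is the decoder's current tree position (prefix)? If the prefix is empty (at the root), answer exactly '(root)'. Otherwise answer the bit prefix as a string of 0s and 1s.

Bit 0: prefix='1' -> emit 'j', reset
Bit 1: prefix='1' -> emit 'j', reset
Bit 2: prefix='1' -> emit 'j', reset
Bit 3: prefix='0' (no match yet)
Bit 4: prefix='01' -> emit 'g', reset
Bit 5: prefix='0' (no match yet)

Answer: 0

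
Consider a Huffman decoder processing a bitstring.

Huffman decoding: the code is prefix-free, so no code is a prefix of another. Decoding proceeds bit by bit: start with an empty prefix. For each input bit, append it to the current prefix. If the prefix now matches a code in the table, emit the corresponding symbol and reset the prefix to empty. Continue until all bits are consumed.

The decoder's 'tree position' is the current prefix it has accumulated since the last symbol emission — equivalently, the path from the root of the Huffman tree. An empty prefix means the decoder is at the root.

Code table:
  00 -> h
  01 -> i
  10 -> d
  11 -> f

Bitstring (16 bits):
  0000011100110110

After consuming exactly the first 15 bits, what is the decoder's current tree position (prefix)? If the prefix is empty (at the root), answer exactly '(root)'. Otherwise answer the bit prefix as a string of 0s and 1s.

Answer: 1

Derivation:
Bit 0: prefix='0' (no match yet)
Bit 1: prefix='00' -> emit 'h', reset
Bit 2: prefix='0' (no match yet)
Bit 3: prefix='00' -> emit 'h', reset
Bit 4: prefix='0' (no match yet)
Bit 5: prefix='01' -> emit 'i', reset
Bit 6: prefix='1' (no match yet)
Bit 7: prefix='11' -> emit 'f', reset
Bit 8: prefix='0' (no match yet)
Bit 9: prefix='00' -> emit 'h', reset
Bit 10: prefix='1' (no match yet)
Bit 11: prefix='11' -> emit 'f', reset
Bit 12: prefix='0' (no match yet)
Bit 13: prefix='01' -> emit 'i', reset
Bit 14: prefix='1' (no match yet)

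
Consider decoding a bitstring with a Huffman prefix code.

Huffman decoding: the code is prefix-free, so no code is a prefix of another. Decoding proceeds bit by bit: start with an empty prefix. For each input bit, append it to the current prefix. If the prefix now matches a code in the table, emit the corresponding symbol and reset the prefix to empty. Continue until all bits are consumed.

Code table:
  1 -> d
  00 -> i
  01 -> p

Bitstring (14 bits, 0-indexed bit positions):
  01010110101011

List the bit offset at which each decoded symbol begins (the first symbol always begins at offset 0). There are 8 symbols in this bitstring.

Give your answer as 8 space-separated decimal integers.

Bit 0: prefix='0' (no match yet)
Bit 1: prefix='01' -> emit 'p', reset
Bit 2: prefix='0' (no match yet)
Bit 3: prefix='01' -> emit 'p', reset
Bit 4: prefix='0' (no match yet)
Bit 5: prefix='01' -> emit 'p', reset
Bit 6: prefix='1' -> emit 'd', reset
Bit 7: prefix='0' (no match yet)
Bit 8: prefix='01' -> emit 'p', reset
Bit 9: prefix='0' (no match yet)
Bit 10: prefix='01' -> emit 'p', reset
Bit 11: prefix='0' (no match yet)
Bit 12: prefix='01' -> emit 'p', reset
Bit 13: prefix='1' -> emit 'd', reset

Answer: 0 2 4 6 7 9 11 13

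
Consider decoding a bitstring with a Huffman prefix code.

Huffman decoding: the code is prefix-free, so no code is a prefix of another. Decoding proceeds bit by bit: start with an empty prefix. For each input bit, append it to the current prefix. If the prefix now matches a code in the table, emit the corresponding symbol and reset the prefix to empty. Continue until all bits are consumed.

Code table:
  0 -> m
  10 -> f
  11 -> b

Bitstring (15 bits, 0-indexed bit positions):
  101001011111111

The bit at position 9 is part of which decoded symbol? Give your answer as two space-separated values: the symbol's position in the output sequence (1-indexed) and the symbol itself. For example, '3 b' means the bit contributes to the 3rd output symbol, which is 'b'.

Bit 0: prefix='1' (no match yet)
Bit 1: prefix='10' -> emit 'f', reset
Bit 2: prefix='1' (no match yet)
Bit 3: prefix='10' -> emit 'f', reset
Bit 4: prefix='0' -> emit 'm', reset
Bit 5: prefix='1' (no match yet)
Bit 6: prefix='10' -> emit 'f', reset
Bit 7: prefix='1' (no match yet)
Bit 8: prefix='11' -> emit 'b', reset
Bit 9: prefix='1' (no match yet)
Bit 10: prefix='11' -> emit 'b', reset
Bit 11: prefix='1' (no match yet)
Bit 12: prefix='11' -> emit 'b', reset
Bit 13: prefix='1' (no match yet)

Answer: 6 b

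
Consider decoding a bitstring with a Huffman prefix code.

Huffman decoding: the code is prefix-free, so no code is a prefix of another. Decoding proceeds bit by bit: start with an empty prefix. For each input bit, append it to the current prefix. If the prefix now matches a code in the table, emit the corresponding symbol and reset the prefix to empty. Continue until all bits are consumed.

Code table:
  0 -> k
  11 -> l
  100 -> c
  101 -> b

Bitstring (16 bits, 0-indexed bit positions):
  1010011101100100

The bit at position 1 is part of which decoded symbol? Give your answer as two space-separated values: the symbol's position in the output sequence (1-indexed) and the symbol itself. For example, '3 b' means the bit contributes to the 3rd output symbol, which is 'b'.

Bit 0: prefix='1' (no match yet)
Bit 1: prefix='10' (no match yet)
Bit 2: prefix='101' -> emit 'b', reset
Bit 3: prefix='0' -> emit 'k', reset
Bit 4: prefix='0' -> emit 'k', reset
Bit 5: prefix='1' (no match yet)

Answer: 1 b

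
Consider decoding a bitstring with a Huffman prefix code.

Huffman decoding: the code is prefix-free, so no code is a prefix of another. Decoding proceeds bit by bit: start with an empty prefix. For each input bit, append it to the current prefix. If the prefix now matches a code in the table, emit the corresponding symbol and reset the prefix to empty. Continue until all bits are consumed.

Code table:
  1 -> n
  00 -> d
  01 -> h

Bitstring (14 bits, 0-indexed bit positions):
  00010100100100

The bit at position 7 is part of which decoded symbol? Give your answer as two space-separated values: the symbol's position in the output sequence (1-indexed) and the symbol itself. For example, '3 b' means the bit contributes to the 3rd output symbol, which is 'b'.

Answer: 4 d

Derivation:
Bit 0: prefix='0' (no match yet)
Bit 1: prefix='00' -> emit 'd', reset
Bit 2: prefix='0' (no match yet)
Bit 3: prefix='01' -> emit 'h', reset
Bit 4: prefix='0' (no match yet)
Bit 5: prefix='01' -> emit 'h', reset
Bit 6: prefix='0' (no match yet)
Bit 7: prefix='00' -> emit 'd', reset
Bit 8: prefix='1' -> emit 'n', reset
Bit 9: prefix='0' (no match yet)
Bit 10: prefix='00' -> emit 'd', reset
Bit 11: prefix='1' -> emit 'n', reset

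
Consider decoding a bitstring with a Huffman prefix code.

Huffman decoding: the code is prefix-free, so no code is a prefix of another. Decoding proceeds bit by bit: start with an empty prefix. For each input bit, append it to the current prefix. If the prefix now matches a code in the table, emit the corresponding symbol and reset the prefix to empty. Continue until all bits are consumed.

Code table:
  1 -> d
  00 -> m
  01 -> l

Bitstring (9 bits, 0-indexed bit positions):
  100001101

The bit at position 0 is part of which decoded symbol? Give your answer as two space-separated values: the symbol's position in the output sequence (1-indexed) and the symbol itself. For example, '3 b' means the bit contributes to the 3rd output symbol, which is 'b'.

Bit 0: prefix='1' -> emit 'd', reset
Bit 1: prefix='0' (no match yet)
Bit 2: prefix='00' -> emit 'm', reset
Bit 3: prefix='0' (no match yet)
Bit 4: prefix='00' -> emit 'm', reset

Answer: 1 d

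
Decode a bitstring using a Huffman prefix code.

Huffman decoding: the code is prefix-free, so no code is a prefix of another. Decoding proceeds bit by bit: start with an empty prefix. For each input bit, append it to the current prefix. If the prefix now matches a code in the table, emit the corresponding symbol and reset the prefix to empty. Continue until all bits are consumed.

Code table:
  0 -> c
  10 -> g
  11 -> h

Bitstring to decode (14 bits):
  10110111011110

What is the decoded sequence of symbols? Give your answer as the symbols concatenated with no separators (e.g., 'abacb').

Bit 0: prefix='1' (no match yet)
Bit 1: prefix='10' -> emit 'g', reset
Bit 2: prefix='1' (no match yet)
Bit 3: prefix='11' -> emit 'h', reset
Bit 4: prefix='0' -> emit 'c', reset
Bit 5: prefix='1' (no match yet)
Bit 6: prefix='11' -> emit 'h', reset
Bit 7: prefix='1' (no match yet)
Bit 8: prefix='10' -> emit 'g', reset
Bit 9: prefix='1' (no match yet)
Bit 10: prefix='11' -> emit 'h', reset
Bit 11: prefix='1' (no match yet)
Bit 12: prefix='11' -> emit 'h', reset
Bit 13: prefix='0' -> emit 'c', reset

Answer: ghchghhc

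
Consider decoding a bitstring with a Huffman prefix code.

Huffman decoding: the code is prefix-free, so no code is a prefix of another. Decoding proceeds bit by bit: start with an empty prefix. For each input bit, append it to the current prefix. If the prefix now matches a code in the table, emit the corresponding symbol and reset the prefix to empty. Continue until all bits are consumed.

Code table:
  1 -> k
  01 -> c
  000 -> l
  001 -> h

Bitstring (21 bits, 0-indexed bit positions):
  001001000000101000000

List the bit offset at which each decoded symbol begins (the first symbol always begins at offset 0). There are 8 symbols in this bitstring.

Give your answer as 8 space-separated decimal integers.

Bit 0: prefix='0' (no match yet)
Bit 1: prefix='00' (no match yet)
Bit 2: prefix='001' -> emit 'h', reset
Bit 3: prefix='0' (no match yet)
Bit 4: prefix='00' (no match yet)
Bit 5: prefix='001' -> emit 'h', reset
Bit 6: prefix='0' (no match yet)
Bit 7: prefix='00' (no match yet)
Bit 8: prefix='000' -> emit 'l', reset
Bit 9: prefix='0' (no match yet)
Bit 10: prefix='00' (no match yet)
Bit 11: prefix='000' -> emit 'l', reset
Bit 12: prefix='1' -> emit 'k', reset
Bit 13: prefix='0' (no match yet)
Bit 14: prefix='01' -> emit 'c', reset
Bit 15: prefix='0' (no match yet)
Bit 16: prefix='00' (no match yet)
Bit 17: prefix='000' -> emit 'l', reset
Bit 18: prefix='0' (no match yet)
Bit 19: prefix='00' (no match yet)
Bit 20: prefix='000' -> emit 'l', reset

Answer: 0 3 6 9 12 13 15 18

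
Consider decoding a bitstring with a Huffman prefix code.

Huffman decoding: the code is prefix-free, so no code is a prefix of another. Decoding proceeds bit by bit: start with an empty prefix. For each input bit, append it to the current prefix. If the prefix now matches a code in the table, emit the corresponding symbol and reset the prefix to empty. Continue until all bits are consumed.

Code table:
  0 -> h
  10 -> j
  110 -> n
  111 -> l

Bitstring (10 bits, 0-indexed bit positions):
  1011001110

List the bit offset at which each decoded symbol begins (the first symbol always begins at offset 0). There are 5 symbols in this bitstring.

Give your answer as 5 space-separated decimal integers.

Bit 0: prefix='1' (no match yet)
Bit 1: prefix='10' -> emit 'j', reset
Bit 2: prefix='1' (no match yet)
Bit 3: prefix='11' (no match yet)
Bit 4: prefix='110' -> emit 'n', reset
Bit 5: prefix='0' -> emit 'h', reset
Bit 6: prefix='1' (no match yet)
Bit 7: prefix='11' (no match yet)
Bit 8: prefix='111' -> emit 'l', reset
Bit 9: prefix='0' -> emit 'h', reset

Answer: 0 2 5 6 9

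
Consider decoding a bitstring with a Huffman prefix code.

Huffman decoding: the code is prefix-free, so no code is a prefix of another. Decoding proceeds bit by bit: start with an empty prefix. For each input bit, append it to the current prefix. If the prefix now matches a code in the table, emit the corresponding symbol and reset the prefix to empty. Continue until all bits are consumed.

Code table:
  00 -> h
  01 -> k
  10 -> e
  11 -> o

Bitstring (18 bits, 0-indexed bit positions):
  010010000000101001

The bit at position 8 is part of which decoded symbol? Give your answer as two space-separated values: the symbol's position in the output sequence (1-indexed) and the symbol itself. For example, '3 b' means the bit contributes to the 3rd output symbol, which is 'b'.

Bit 0: prefix='0' (no match yet)
Bit 1: prefix='01' -> emit 'k', reset
Bit 2: prefix='0' (no match yet)
Bit 3: prefix='00' -> emit 'h', reset
Bit 4: prefix='1' (no match yet)
Bit 5: prefix='10' -> emit 'e', reset
Bit 6: prefix='0' (no match yet)
Bit 7: prefix='00' -> emit 'h', reset
Bit 8: prefix='0' (no match yet)
Bit 9: prefix='00' -> emit 'h', reset
Bit 10: prefix='0' (no match yet)
Bit 11: prefix='00' -> emit 'h', reset
Bit 12: prefix='1' (no match yet)

Answer: 5 h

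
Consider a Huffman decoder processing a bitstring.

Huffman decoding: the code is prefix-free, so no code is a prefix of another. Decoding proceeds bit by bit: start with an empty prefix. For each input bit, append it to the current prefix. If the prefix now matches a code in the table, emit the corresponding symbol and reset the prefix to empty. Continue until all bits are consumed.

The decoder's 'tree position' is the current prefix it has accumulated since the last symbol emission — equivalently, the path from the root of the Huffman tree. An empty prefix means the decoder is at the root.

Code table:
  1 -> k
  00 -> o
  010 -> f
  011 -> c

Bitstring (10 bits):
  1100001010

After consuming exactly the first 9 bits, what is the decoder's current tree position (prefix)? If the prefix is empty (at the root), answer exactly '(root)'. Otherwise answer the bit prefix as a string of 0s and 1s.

Bit 0: prefix='1' -> emit 'k', reset
Bit 1: prefix='1' -> emit 'k', reset
Bit 2: prefix='0' (no match yet)
Bit 3: prefix='00' -> emit 'o', reset
Bit 4: prefix='0' (no match yet)
Bit 5: prefix='00' -> emit 'o', reset
Bit 6: prefix='1' -> emit 'k', reset
Bit 7: prefix='0' (no match yet)
Bit 8: prefix='01' (no match yet)

Answer: 01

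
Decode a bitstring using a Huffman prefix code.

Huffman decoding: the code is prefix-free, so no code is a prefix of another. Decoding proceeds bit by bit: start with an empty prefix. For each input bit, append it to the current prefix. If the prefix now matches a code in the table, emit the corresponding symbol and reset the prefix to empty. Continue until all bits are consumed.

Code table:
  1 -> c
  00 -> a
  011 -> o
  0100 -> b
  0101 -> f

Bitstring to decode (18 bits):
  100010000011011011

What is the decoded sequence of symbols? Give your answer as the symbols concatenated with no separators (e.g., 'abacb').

Bit 0: prefix='1' -> emit 'c', reset
Bit 1: prefix='0' (no match yet)
Bit 2: prefix='00' -> emit 'a', reset
Bit 3: prefix='0' (no match yet)
Bit 4: prefix='01' (no match yet)
Bit 5: prefix='010' (no match yet)
Bit 6: prefix='0100' -> emit 'b', reset
Bit 7: prefix='0' (no match yet)
Bit 8: prefix='00' -> emit 'a', reset
Bit 9: prefix='0' (no match yet)
Bit 10: prefix='01' (no match yet)
Bit 11: prefix='011' -> emit 'o', reset
Bit 12: prefix='0' (no match yet)
Bit 13: prefix='01' (no match yet)
Bit 14: prefix='011' -> emit 'o', reset
Bit 15: prefix='0' (no match yet)
Bit 16: prefix='01' (no match yet)
Bit 17: prefix='011' -> emit 'o', reset

Answer: cabaooo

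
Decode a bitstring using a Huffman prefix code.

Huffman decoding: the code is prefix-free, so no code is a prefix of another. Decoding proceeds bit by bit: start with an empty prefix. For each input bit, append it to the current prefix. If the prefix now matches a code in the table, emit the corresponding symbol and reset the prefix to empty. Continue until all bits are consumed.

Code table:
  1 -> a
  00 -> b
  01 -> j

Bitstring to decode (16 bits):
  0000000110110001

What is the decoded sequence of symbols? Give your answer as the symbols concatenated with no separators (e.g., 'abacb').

Bit 0: prefix='0' (no match yet)
Bit 1: prefix='00' -> emit 'b', reset
Bit 2: prefix='0' (no match yet)
Bit 3: prefix='00' -> emit 'b', reset
Bit 4: prefix='0' (no match yet)
Bit 5: prefix='00' -> emit 'b', reset
Bit 6: prefix='0' (no match yet)
Bit 7: prefix='01' -> emit 'j', reset
Bit 8: prefix='1' -> emit 'a', reset
Bit 9: prefix='0' (no match yet)
Bit 10: prefix='01' -> emit 'j', reset
Bit 11: prefix='1' -> emit 'a', reset
Bit 12: prefix='0' (no match yet)
Bit 13: prefix='00' -> emit 'b', reset
Bit 14: prefix='0' (no match yet)
Bit 15: prefix='01' -> emit 'j', reset

Answer: bbbjajabj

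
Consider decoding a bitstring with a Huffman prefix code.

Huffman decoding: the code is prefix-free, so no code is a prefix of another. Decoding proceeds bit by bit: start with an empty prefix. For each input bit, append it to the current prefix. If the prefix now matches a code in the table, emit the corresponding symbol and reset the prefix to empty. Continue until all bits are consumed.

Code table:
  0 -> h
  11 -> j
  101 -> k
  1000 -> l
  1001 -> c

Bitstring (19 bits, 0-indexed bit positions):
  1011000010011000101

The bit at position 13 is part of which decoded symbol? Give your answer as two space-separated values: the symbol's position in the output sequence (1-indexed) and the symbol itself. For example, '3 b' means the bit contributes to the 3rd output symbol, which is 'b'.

Bit 0: prefix='1' (no match yet)
Bit 1: prefix='10' (no match yet)
Bit 2: prefix='101' -> emit 'k', reset
Bit 3: prefix='1' (no match yet)
Bit 4: prefix='10' (no match yet)
Bit 5: prefix='100' (no match yet)
Bit 6: prefix='1000' -> emit 'l', reset
Bit 7: prefix='0' -> emit 'h', reset
Bit 8: prefix='1' (no match yet)
Bit 9: prefix='10' (no match yet)
Bit 10: prefix='100' (no match yet)
Bit 11: prefix='1001' -> emit 'c', reset
Bit 12: prefix='1' (no match yet)
Bit 13: prefix='10' (no match yet)
Bit 14: prefix='100' (no match yet)
Bit 15: prefix='1000' -> emit 'l', reset
Bit 16: prefix='1' (no match yet)
Bit 17: prefix='10' (no match yet)

Answer: 5 l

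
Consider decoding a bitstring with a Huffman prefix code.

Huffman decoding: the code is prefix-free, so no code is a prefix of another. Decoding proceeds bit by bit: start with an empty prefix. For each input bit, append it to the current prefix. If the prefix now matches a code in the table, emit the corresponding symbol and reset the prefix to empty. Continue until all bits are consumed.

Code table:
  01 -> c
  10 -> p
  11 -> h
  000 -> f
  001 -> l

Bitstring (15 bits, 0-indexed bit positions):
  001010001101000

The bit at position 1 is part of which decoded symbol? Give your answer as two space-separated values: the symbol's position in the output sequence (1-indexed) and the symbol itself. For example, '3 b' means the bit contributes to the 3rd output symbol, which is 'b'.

Answer: 1 l

Derivation:
Bit 0: prefix='0' (no match yet)
Bit 1: prefix='00' (no match yet)
Bit 2: prefix='001' -> emit 'l', reset
Bit 3: prefix='0' (no match yet)
Bit 4: prefix='01' -> emit 'c', reset
Bit 5: prefix='0' (no match yet)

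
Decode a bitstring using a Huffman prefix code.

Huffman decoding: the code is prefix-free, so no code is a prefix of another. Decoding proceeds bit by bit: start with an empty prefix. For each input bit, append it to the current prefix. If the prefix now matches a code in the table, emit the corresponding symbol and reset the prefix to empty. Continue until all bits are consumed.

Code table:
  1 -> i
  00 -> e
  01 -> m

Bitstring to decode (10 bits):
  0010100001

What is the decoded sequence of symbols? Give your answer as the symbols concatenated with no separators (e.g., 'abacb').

Answer: eimeei

Derivation:
Bit 0: prefix='0' (no match yet)
Bit 1: prefix='00' -> emit 'e', reset
Bit 2: prefix='1' -> emit 'i', reset
Bit 3: prefix='0' (no match yet)
Bit 4: prefix='01' -> emit 'm', reset
Bit 5: prefix='0' (no match yet)
Bit 6: prefix='00' -> emit 'e', reset
Bit 7: prefix='0' (no match yet)
Bit 8: prefix='00' -> emit 'e', reset
Bit 9: prefix='1' -> emit 'i', reset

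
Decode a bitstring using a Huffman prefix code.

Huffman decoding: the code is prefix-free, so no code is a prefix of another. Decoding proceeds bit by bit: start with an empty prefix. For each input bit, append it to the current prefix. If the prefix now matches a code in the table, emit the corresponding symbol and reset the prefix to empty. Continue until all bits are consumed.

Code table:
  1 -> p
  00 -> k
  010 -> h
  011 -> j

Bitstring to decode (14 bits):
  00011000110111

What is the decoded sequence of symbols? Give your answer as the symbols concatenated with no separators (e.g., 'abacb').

Bit 0: prefix='0' (no match yet)
Bit 1: prefix='00' -> emit 'k', reset
Bit 2: prefix='0' (no match yet)
Bit 3: prefix='01' (no match yet)
Bit 4: prefix='011' -> emit 'j', reset
Bit 5: prefix='0' (no match yet)
Bit 6: prefix='00' -> emit 'k', reset
Bit 7: prefix='0' (no match yet)
Bit 8: prefix='01' (no match yet)
Bit 9: prefix='011' -> emit 'j', reset
Bit 10: prefix='0' (no match yet)
Bit 11: prefix='01' (no match yet)
Bit 12: prefix='011' -> emit 'j', reset
Bit 13: prefix='1' -> emit 'p', reset

Answer: kjkjjp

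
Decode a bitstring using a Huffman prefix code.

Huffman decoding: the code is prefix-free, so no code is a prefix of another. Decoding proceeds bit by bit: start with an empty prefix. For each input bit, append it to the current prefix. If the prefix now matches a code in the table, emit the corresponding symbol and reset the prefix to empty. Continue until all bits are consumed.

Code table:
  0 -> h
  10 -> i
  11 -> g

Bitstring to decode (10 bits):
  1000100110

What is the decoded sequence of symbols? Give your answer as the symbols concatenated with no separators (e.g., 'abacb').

Answer: ihhihgh

Derivation:
Bit 0: prefix='1' (no match yet)
Bit 1: prefix='10' -> emit 'i', reset
Bit 2: prefix='0' -> emit 'h', reset
Bit 3: prefix='0' -> emit 'h', reset
Bit 4: prefix='1' (no match yet)
Bit 5: prefix='10' -> emit 'i', reset
Bit 6: prefix='0' -> emit 'h', reset
Bit 7: prefix='1' (no match yet)
Bit 8: prefix='11' -> emit 'g', reset
Bit 9: prefix='0' -> emit 'h', reset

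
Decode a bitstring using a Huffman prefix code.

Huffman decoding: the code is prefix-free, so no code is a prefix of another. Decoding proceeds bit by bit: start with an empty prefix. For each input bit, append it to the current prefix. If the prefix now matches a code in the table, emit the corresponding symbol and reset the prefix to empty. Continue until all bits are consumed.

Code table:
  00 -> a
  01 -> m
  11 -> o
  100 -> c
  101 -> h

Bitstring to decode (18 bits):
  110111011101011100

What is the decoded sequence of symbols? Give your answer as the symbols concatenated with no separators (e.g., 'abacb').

Answer: omomommoa

Derivation:
Bit 0: prefix='1' (no match yet)
Bit 1: prefix='11' -> emit 'o', reset
Bit 2: prefix='0' (no match yet)
Bit 3: prefix='01' -> emit 'm', reset
Bit 4: prefix='1' (no match yet)
Bit 5: prefix='11' -> emit 'o', reset
Bit 6: prefix='0' (no match yet)
Bit 7: prefix='01' -> emit 'm', reset
Bit 8: prefix='1' (no match yet)
Bit 9: prefix='11' -> emit 'o', reset
Bit 10: prefix='0' (no match yet)
Bit 11: prefix='01' -> emit 'm', reset
Bit 12: prefix='0' (no match yet)
Bit 13: prefix='01' -> emit 'm', reset
Bit 14: prefix='1' (no match yet)
Bit 15: prefix='11' -> emit 'o', reset
Bit 16: prefix='0' (no match yet)
Bit 17: prefix='00' -> emit 'a', reset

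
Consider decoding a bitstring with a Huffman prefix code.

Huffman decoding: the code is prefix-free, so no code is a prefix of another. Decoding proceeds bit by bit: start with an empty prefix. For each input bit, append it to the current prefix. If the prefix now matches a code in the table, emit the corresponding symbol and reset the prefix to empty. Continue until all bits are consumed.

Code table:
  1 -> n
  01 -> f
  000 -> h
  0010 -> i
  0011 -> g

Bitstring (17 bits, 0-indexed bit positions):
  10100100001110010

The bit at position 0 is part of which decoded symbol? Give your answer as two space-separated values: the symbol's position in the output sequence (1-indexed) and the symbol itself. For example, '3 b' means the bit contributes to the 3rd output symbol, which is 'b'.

Answer: 1 n

Derivation:
Bit 0: prefix='1' -> emit 'n', reset
Bit 1: prefix='0' (no match yet)
Bit 2: prefix='01' -> emit 'f', reset
Bit 3: prefix='0' (no match yet)
Bit 4: prefix='00' (no match yet)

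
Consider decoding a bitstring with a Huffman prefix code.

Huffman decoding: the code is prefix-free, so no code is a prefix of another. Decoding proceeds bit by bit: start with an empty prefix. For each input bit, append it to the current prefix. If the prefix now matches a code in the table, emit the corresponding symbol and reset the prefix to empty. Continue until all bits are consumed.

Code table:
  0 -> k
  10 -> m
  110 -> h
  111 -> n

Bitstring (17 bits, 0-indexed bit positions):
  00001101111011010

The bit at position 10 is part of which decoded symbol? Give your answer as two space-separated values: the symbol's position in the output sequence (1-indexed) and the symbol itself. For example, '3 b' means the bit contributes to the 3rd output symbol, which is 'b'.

Bit 0: prefix='0' -> emit 'k', reset
Bit 1: prefix='0' -> emit 'k', reset
Bit 2: prefix='0' -> emit 'k', reset
Bit 3: prefix='0' -> emit 'k', reset
Bit 4: prefix='1' (no match yet)
Bit 5: prefix='11' (no match yet)
Bit 6: prefix='110' -> emit 'h', reset
Bit 7: prefix='1' (no match yet)
Bit 8: prefix='11' (no match yet)
Bit 9: prefix='111' -> emit 'n', reset
Bit 10: prefix='1' (no match yet)
Bit 11: prefix='10' -> emit 'm', reset
Bit 12: prefix='1' (no match yet)
Bit 13: prefix='11' (no match yet)
Bit 14: prefix='110' -> emit 'h', reset

Answer: 7 m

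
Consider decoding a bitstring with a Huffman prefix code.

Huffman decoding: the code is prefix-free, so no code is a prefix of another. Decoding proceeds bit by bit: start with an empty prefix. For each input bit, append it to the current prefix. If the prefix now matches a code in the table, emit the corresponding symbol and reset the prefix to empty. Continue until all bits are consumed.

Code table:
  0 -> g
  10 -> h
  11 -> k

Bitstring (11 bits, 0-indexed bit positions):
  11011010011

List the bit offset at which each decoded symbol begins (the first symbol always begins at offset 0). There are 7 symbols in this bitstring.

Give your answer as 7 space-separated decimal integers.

Answer: 0 2 3 5 6 8 9

Derivation:
Bit 0: prefix='1' (no match yet)
Bit 1: prefix='11' -> emit 'k', reset
Bit 2: prefix='0' -> emit 'g', reset
Bit 3: prefix='1' (no match yet)
Bit 4: prefix='11' -> emit 'k', reset
Bit 5: prefix='0' -> emit 'g', reset
Bit 6: prefix='1' (no match yet)
Bit 7: prefix='10' -> emit 'h', reset
Bit 8: prefix='0' -> emit 'g', reset
Bit 9: prefix='1' (no match yet)
Bit 10: prefix='11' -> emit 'k', reset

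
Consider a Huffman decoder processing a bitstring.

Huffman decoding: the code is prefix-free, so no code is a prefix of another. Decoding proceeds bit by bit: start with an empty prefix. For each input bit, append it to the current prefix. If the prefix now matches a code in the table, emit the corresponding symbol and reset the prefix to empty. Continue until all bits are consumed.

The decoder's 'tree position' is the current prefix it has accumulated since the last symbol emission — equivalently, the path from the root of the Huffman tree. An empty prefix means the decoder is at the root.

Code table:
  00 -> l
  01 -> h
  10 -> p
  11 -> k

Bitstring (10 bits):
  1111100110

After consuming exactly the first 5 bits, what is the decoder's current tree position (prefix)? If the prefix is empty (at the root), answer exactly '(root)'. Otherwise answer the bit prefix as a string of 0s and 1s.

Answer: 1

Derivation:
Bit 0: prefix='1' (no match yet)
Bit 1: prefix='11' -> emit 'k', reset
Bit 2: prefix='1' (no match yet)
Bit 3: prefix='11' -> emit 'k', reset
Bit 4: prefix='1' (no match yet)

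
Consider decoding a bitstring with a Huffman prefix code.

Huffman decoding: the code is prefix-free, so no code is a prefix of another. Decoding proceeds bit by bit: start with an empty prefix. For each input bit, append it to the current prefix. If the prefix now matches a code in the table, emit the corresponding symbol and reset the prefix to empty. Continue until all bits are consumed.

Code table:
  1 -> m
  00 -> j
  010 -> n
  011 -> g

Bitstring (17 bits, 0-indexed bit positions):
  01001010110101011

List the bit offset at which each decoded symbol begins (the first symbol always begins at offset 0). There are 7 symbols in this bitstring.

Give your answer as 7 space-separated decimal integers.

Bit 0: prefix='0' (no match yet)
Bit 1: prefix='01' (no match yet)
Bit 2: prefix='010' -> emit 'n', reset
Bit 3: prefix='0' (no match yet)
Bit 4: prefix='01' (no match yet)
Bit 5: prefix='010' -> emit 'n', reset
Bit 6: prefix='1' -> emit 'm', reset
Bit 7: prefix='0' (no match yet)
Bit 8: prefix='01' (no match yet)
Bit 9: prefix='011' -> emit 'g', reset
Bit 10: prefix='0' (no match yet)
Bit 11: prefix='01' (no match yet)
Bit 12: prefix='010' -> emit 'n', reset
Bit 13: prefix='1' -> emit 'm', reset
Bit 14: prefix='0' (no match yet)
Bit 15: prefix='01' (no match yet)
Bit 16: prefix='011' -> emit 'g', reset

Answer: 0 3 6 7 10 13 14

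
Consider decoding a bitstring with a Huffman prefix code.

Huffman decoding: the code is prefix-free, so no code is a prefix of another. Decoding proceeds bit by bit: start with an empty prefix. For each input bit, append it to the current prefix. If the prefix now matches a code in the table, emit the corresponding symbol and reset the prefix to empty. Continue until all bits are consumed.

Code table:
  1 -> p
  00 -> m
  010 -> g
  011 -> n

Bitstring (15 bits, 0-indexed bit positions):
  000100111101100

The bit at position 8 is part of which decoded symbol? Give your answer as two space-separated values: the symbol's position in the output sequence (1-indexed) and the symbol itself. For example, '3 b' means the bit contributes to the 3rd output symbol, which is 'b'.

Bit 0: prefix='0' (no match yet)
Bit 1: prefix='00' -> emit 'm', reset
Bit 2: prefix='0' (no match yet)
Bit 3: prefix='01' (no match yet)
Bit 4: prefix='010' -> emit 'g', reset
Bit 5: prefix='0' (no match yet)
Bit 6: prefix='01' (no match yet)
Bit 7: prefix='011' -> emit 'n', reset
Bit 8: prefix='1' -> emit 'p', reset
Bit 9: prefix='1' -> emit 'p', reset
Bit 10: prefix='0' (no match yet)
Bit 11: prefix='01' (no match yet)
Bit 12: prefix='011' -> emit 'n', reset

Answer: 4 p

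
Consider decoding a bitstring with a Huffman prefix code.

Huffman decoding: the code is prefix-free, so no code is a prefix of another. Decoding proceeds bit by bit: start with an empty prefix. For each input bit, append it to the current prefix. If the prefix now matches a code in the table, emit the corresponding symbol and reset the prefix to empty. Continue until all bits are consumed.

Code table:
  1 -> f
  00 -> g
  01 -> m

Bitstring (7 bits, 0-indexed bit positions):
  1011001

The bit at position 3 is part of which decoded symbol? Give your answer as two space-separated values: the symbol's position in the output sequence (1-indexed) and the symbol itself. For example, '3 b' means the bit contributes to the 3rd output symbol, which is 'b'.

Answer: 3 f

Derivation:
Bit 0: prefix='1' -> emit 'f', reset
Bit 1: prefix='0' (no match yet)
Bit 2: prefix='01' -> emit 'm', reset
Bit 3: prefix='1' -> emit 'f', reset
Bit 4: prefix='0' (no match yet)
Bit 5: prefix='00' -> emit 'g', reset
Bit 6: prefix='1' -> emit 'f', reset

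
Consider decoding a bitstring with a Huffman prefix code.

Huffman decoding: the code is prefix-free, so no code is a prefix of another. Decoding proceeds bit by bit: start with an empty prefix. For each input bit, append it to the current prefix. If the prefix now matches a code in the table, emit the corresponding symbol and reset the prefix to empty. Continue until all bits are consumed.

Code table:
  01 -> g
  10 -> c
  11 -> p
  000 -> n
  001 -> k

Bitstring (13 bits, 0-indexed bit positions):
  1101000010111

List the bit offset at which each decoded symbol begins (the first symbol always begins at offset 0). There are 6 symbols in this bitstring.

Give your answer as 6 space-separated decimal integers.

Bit 0: prefix='1' (no match yet)
Bit 1: prefix='11' -> emit 'p', reset
Bit 2: prefix='0' (no match yet)
Bit 3: prefix='01' -> emit 'g', reset
Bit 4: prefix='0' (no match yet)
Bit 5: prefix='00' (no match yet)
Bit 6: prefix='000' -> emit 'n', reset
Bit 7: prefix='0' (no match yet)
Bit 8: prefix='01' -> emit 'g', reset
Bit 9: prefix='0' (no match yet)
Bit 10: prefix='01' -> emit 'g', reset
Bit 11: prefix='1' (no match yet)
Bit 12: prefix='11' -> emit 'p', reset

Answer: 0 2 4 7 9 11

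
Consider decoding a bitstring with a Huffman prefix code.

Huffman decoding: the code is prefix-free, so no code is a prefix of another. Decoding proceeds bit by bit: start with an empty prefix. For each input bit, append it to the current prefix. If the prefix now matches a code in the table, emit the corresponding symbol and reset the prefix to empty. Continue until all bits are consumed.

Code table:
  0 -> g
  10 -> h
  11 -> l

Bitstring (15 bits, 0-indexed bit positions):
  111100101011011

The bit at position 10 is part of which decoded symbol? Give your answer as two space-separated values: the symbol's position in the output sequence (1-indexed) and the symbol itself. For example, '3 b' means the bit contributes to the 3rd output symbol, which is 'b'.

Answer: 7 l

Derivation:
Bit 0: prefix='1' (no match yet)
Bit 1: prefix='11' -> emit 'l', reset
Bit 2: prefix='1' (no match yet)
Bit 3: prefix='11' -> emit 'l', reset
Bit 4: prefix='0' -> emit 'g', reset
Bit 5: prefix='0' -> emit 'g', reset
Bit 6: prefix='1' (no match yet)
Bit 7: prefix='10' -> emit 'h', reset
Bit 8: prefix='1' (no match yet)
Bit 9: prefix='10' -> emit 'h', reset
Bit 10: prefix='1' (no match yet)
Bit 11: prefix='11' -> emit 'l', reset
Bit 12: prefix='0' -> emit 'g', reset
Bit 13: prefix='1' (no match yet)
Bit 14: prefix='11' -> emit 'l', reset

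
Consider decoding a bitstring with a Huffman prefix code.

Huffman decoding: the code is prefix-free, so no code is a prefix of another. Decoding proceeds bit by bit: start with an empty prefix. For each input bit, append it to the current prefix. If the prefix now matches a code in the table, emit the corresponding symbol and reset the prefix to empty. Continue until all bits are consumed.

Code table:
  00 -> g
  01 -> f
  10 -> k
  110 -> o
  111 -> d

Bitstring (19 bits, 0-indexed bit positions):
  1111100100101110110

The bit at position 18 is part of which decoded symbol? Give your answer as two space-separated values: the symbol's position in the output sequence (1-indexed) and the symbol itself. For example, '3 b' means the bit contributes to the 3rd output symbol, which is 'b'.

Answer: 8 k

Derivation:
Bit 0: prefix='1' (no match yet)
Bit 1: prefix='11' (no match yet)
Bit 2: prefix='111' -> emit 'd', reset
Bit 3: prefix='1' (no match yet)
Bit 4: prefix='11' (no match yet)
Bit 5: prefix='110' -> emit 'o', reset
Bit 6: prefix='0' (no match yet)
Bit 7: prefix='01' -> emit 'f', reset
Bit 8: prefix='0' (no match yet)
Bit 9: prefix='00' -> emit 'g', reset
Bit 10: prefix='1' (no match yet)
Bit 11: prefix='10' -> emit 'k', reset
Bit 12: prefix='1' (no match yet)
Bit 13: prefix='11' (no match yet)
Bit 14: prefix='111' -> emit 'd', reset
Bit 15: prefix='0' (no match yet)
Bit 16: prefix='01' -> emit 'f', reset
Bit 17: prefix='1' (no match yet)
Bit 18: prefix='10' -> emit 'k', reset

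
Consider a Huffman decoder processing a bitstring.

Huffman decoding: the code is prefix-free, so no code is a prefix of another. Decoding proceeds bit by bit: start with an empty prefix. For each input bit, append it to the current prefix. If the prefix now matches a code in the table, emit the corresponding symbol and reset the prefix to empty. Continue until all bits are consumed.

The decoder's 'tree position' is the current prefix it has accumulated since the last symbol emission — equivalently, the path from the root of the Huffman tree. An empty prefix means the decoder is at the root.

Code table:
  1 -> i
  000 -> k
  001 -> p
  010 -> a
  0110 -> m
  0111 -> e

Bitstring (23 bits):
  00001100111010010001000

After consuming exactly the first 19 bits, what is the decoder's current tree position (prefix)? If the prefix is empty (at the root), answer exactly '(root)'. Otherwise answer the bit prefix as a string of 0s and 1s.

Bit 0: prefix='0' (no match yet)
Bit 1: prefix='00' (no match yet)
Bit 2: prefix='000' -> emit 'k', reset
Bit 3: prefix='0' (no match yet)
Bit 4: prefix='01' (no match yet)
Bit 5: prefix='011' (no match yet)
Bit 6: prefix='0110' -> emit 'm', reset
Bit 7: prefix='0' (no match yet)
Bit 8: prefix='01' (no match yet)
Bit 9: prefix='011' (no match yet)
Bit 10: prefix='0111' -> emit 'e', reset
Bit 11: prefix='0' (no match yet)
Bit 12: prefix='01' (no match yet)
Bit 13: prefix='010' -> emit 'a', reset
Bit 14: prefix='0' (no match yet)
Bit 15: prefix='01' (no match yet)
Bit 16: prefix='010' -> emit 'a', reset
Bit 17: prefix='0' (no match yet)
Bit 18: prefix='00' (no match yet)

Answer: 00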